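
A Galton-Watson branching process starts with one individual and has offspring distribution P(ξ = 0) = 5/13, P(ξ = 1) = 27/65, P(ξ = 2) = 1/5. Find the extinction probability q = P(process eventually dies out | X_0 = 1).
q = 1

Mean offspring μ = 0·5/13 + 1·27/65 + 2·1/5 = 53/65 ≤ 1. For μ ≤ 1 with offspring not concentrated at 1, the Galton-Watson process goes extinct almost surely, so q = 1.
(Algebraic check: The pgf is f(s) = 5/13 + 27/65·s + 1/5·s². The extinction probability q is the smallest fixed point of f in [0, 1]. Setting s = f(s):
  1/5·s² + (27/65 − 1)·s + 5/13 = 0
  1/5·s² − (5/13 + 1/5)·s + 5/13 = 0
which factors as (s − 1)·(1/5·s − 5/13) = 0, giving roots s = 1 and s = (5/13)/(1/5) = 25/13. Since 25/13 ≥ 1, the smallest root in [0, 1] is s = 1.)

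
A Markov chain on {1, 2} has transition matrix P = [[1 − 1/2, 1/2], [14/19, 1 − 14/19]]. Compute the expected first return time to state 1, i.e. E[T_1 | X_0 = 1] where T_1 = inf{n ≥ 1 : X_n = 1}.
E[T_1 | X_0 = 1] = 1/π_1 = 47/28

For an irreducible recurrent Markov chain with stationary distribution π, E[T_i | X_0 = i] = 1/π_i (Kac's formula). Here π_1 = (14/19)/(1/2 + 14/19) = (14/19)/(47/38) = 28/47, so E[T_1 | X_0 = 1] = 1/π_1 = (1/2 + 14/19)/(14/19) = (47/38)/(14/19) = 47/28.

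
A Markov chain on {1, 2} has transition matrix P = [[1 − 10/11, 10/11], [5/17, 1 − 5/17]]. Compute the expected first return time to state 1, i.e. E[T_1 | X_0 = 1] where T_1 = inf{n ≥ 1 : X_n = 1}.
E[T_1 | X_0 = 1] = 1/π_1 = 45/11

For an irreducible recurrent Markov chain with stationary distribution π, E[T_i | X_0 = i] = 1/π_i (Kac's formula). Here π_1 = (5/17)/(10/11 + 5/17) = (5/17)/(225/187) = 11/45, so E[T_1 | X_0 = 1] = 1/π_1 = (10/11 + 5/17)/(5/17) = (225/187)/(5/17) = 45/11.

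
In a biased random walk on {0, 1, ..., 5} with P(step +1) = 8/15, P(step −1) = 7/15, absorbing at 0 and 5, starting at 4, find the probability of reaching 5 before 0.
P(hit 5 before 0) = (1 − (7/8)^4) / (1 − (7/8)^5) = 13560/15961

Let u_k denote P(reach 5 before 0 | start at k). Boundary: u_0 = 0, u_5 = 1. Recurrence: u_k = 8/15·u_{k+1} + 7/15·u_{k-1} for 1 ≤ k ≤ 4. Try u_k = A + B·r^k with r = q/p = (7/15)/(8/15) = 7/8. Substitution satisfies the recurrence; boundary conditions give:
  u_k = (1 − r^k) / (1 − r^N) = (1 − (7/8)^4) / (1 − (7/8)^5) = 13560/15961.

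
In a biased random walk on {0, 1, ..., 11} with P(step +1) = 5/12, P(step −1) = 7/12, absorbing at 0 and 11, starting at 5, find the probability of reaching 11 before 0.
P(hit 11 before 0) = (1 − (7/5)^5) / (1 − (7/5)^11) = 106890625/964249309

Let u_k denote P(reach 11 before 0 | start at k). Boundary: u_0 = 0, u_11 = 1. Recurrence: u_k = 5/12·u_{k+1} + 7/12·u_{k-1} for 1 ≤ k ≤ 10. Try u_k = A + B·r^k with r = q/p = (7/12)/(5/12) = 7/5. Substitution satisfies the recurrence; boundary conditions give:
  u_k = (1 − r^k) / (1 − r^N) = (1 − (7/5)^5) / (1 − (7/5)^11) = 106890625/964249309.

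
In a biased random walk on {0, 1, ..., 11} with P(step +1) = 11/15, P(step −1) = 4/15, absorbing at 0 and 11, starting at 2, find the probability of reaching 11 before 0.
P(hit 11 before 0) = (1 − (4/11)^2) / (1 − (4/11)^11) = 35369215365/40758210901

Let u_k denote P(reach 11 before 0 | start at k). Boundary: u_0 = 0, u_11 = 1. Recurrence: u_k = 11/15·u_{k+1} + 4/15·u_{k-1} for 1 ≤ k ≤ 10. Try u_k = A + B·r^k with r = q/p = (4/15)/(11/15) = 4/11. Substitution satisfies the recurrence; boundary conditions give:
  u_k = (1 − r^k) / (1 − r^N) = (1 − (4/11)^2) / (1 − (4/11)^11) = 35369215365/40758210901.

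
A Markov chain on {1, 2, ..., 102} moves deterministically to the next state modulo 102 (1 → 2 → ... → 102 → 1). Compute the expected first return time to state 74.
E[T_74 | X_0 = 74] = 102

The chain cycles deterministically, so starting at state 74 it returns in exactly 102 steps. Equivalently, the stationary distribution is uniform π_j = 1/102 for every state j, so by Kac's formula E[T_74] = 1/π_74 = 102.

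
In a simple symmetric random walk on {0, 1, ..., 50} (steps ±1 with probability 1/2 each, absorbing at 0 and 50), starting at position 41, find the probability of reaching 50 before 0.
P(hit 50 before 0) = 41/50

Let u_k = P(hit 50 before 0 | start at k). Then u_0 = 0, u_50 = 1, and u_k = u_{k-1}/2 + u_{k+1}/2 for 1 ≤ k ≤ 49. This harmonic recurrence is solved by u_k = k/50, giving u_41 = 41/50.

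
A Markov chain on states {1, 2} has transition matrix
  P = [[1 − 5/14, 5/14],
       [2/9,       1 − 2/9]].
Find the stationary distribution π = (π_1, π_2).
π_1 = 28/73, π_2 = 45/73

Solve πP = π with π_1 + π_2 = 1. From πP = π: π_1 · (1 − 5/14) + π_2 · 2/9 = π_1 ⇒ π_2 · 2/9 = π_1 · 5/14 ⇒ π_2/π_1 = (5/14)/(2/9) = 45/28. Together with π_1 + π_2 = 1:
  π_1 = (2/9)/(5/14 + 2/9) = (2/9)/(73/126) = 28/73,
  π_2 = (5/14)/(5/14 + 2/9) = (5/14)/(73/126) = 45/73.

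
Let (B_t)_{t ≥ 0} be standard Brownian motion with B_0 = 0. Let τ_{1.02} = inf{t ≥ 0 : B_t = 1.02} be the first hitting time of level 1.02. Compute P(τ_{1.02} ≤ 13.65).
P(τ_{1.02} ≤ 13.65) = 2(1 − Φ(1.02/√13.65)) = 2(1 − Φ(0.2761)) ≈ 0.7825

By the reflection principle for standard BM, P(τ_b ≤ t) = 2 · P(B_t ≥ b). Since B_t ~ N(0, t), P(B_t ≥ 1.02) = 1 − Φ(1.02/√t) = 1 − Φ(1.02/√13.65) = 1 − Φ(0.2761) ≈ 0.39124. Doubling: P(τ_{1.02} ≤ 13.65) ≈ 2 · 0.39124 = 0.78248 ≈ 0.7825.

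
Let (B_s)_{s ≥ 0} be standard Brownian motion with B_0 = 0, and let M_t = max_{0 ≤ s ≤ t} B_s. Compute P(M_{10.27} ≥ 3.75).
P(M_{10.27} ≥ 3.75) = 2·P(B_{10.27} ≥ 3.75) = 2(1 − Φ(3.75/√10.27)) ≈ 0.2419

By the reflection principle for Brownian motion, P(M_t ≥ a) = 2 · P(B_t ≥ a) for a ≥ 0. Since B_t ~ N(0, t), P(B_t ≥ 3.75) = 1 − Φ(3.75/√t) = 1 − Φ(3.75/√10.27) = 1 − Φ(1.1702). So
  P(M_{10.27} ≥ 3.75) = 2(1 − Φ(1.1702)) ≈ 0.2419.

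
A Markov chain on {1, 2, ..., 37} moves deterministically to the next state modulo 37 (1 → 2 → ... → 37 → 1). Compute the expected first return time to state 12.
E[T_12 | X_0 = 12] = 37

The chain cycles deterministically, so starting at state 12 it returns in exactly 37 steps. Equivalently, the stationary distribution is uniform π_j = 1/37 for every state j, so by Kac's formula E[T_12] = 1/π_12 = 37.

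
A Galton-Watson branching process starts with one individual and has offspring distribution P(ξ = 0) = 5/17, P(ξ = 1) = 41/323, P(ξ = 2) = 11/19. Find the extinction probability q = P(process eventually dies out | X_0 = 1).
q = 95/187

The pgf is f(s) = 5/17 + 41/323·s + 11/19·s². The extinction probability q is the smallest fixed point of f in [0, 1]. Setting s = f(s):
  11/19·s² + (41/323 − 1)·s + 5/17 = 0
  11/19·s² − (5/17 + 11/19)·s + 5/17 = 0
which factors as (s − 1)·(11/19·s − 5/17) = 0, giving roots s = 1 and s = (5/17)/(11/19) = 95/187.
Mean offspring μ = 41/323 + 2·11/19 = 415/323 > 1 (supercritical), so q < 1. The extinction probability is the smaller root: q = (5/17)/(11/19) = 95/187.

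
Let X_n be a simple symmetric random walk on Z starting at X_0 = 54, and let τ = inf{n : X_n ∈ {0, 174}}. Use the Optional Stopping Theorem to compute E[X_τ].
E[X_τ] = 54

X_n is a martingale and τ is a bounded-mean stopping time (indeed τ is finite a.s. with bounded expectation since the walk is in a bounded region). By the OST, E[X_τ] = E[X_0] = 54. Equivalently: E[X_τ] = 174 · P(hit 174 first) + 0 · P(hit 0 first) = 174 · (54/174) = 54.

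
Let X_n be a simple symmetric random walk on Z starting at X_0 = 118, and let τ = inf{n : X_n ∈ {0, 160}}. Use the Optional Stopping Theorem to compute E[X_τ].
E[X_τ] = 118

X_n is a martingale and τ is a bounded-mean stopping time (indeed τ is finite a.s. with bounded expectation since the walk is in a bounded region). By the OST, E[X_τ] = E[X_0] = 118. Equivalently: E[X_τ] = 160 · P(hit 160 first) + 0 · P(hit 0 first) = 160 · (118/160) = 118.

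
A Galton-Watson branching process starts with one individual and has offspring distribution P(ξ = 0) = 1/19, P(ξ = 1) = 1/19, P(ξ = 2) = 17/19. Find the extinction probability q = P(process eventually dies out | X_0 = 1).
q = 1/17

The pgf is f(s) = 1/19 + 1/19·s + 17/19·s². The extinction probability q is the smallest fixed point of f in [0, 1]. Setting s = f(s):
  17/19·s² + (1/19 − 1)·s + 1/19 = 0
  17/19·s² − (1/19 + 17/19)·s + 1/19 = 0
which factors as (s − 1)·(17/19·s − 1/19) = 0, giving roots s = 1 and s = (1/19)/(17/19) = 1/17.
Mean offspring μ = 1/19 + 2·17/19 = 35/19 > 1 (supercritical), so q < 1. The extinction probability is the smaller root: q = (1/19)/(17/19) = 1/17.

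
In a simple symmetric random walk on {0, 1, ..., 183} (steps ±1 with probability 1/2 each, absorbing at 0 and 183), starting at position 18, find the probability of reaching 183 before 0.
P(hit 183 before 0) = 18/183 = 6/61

Let u_k = P(hit 183 before 0 | start at k). Then u_0 = 0, u_183 = 1, and u_k = u_{k-1}/2 + u_{k+1}/2 for 1 ≤ k ≤ 182. This harmonic recurrence is solved by u_k = k/183, giving u_18 = 18/183 = 6/61.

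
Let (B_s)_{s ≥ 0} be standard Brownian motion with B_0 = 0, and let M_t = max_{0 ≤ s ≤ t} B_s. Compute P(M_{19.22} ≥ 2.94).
P(M_{19.22} ≥ 2.94) = 2·P(B_{19.22} ≥ 2.94) = 2(1 − Φ(2.94/√19.22)) ≈ 0.5025

By the reflection principle for Brownian motion, P(M_t ≥ a) = 2 · P(B_t ≥ a) for a ≥ 0. Since B_t ~ N(0, t), P(B_t ≥ 2.94) = 1 − Φ(2.94/√t) = 1 − Φ(2.94/√19.22) = 1 − Φ(0.6706). So
  P(M_{19.22} ≥ 2.94) = 2(1 − Φ(0.6706)) ≈ 0.5025.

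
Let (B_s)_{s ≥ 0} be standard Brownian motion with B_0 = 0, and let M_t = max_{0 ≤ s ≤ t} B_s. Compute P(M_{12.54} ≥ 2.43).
P(M_{12.54} ≥ 2.43) = 2·P(B_{12.54} ≥ 2.43) = 2(1 − Φ(2.43/√12.54)) ≈ 0.4926

By the reflection principle for Brownian motion, P(M_t ≥ a) = 2 · P(B_t ≥ a) for a ≥ 0. Since B_t ~ N(0, t), P(B_t ≥ 2.43) = 1 − Φ(2.43/√t) = 1 − Φ(2.43/√12.54) = 1 − Φ(0.6862). So
  P(M_{12.54} ≥ 2.43) = 2(1 − Φ(0.6862)) ≈ 0.4926.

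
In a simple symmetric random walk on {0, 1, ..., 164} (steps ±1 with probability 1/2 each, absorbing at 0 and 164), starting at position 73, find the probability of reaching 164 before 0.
P(hit 164 before 0) = 73/164

Let u_k = P(hit 164 before 0 | start at k). Then u_0 = 0, u_164 = 1, and u_k = u_{k-1}/2 + u_{k+1}/2 for 1 ≤ k ≤ 163. This harmonic recurrence is solved by u_k = k/164, giving u_73 = 73/164.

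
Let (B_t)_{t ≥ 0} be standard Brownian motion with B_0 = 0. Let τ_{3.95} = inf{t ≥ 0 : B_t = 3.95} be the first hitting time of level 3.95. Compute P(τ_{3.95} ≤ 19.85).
P(τ_{3.95} ≤ 19.85) = 2(1 − Φ(3.95/√19.85)) = 2(1 − Φ(0.8866)) ≈ 0.3753

By the reflection principle for standard BM, P(τ_b ≤ t) = 2 · P(B_t ≥ b). Since B_t ~ N(0, t), P(B_t ≥ 3.95) = 1 − Φ(3.95/√t) = 1 − Φ(3.95/√19.85) = 1 − Φ(0.8866) ≈ 0.18765. Doubling: P(τ_{3.95} ≤ 19.85) ≈ 2 · 0.18765 = 0.37530 ≈ 0.3753.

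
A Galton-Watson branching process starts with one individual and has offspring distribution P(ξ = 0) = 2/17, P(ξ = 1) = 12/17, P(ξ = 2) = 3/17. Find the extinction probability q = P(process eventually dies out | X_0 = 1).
q = 2/3

The pgf is f(s) = 2/17 + 12/17·s + 3/17·s². The extinction probability q is the smallest fixed point of f in [0, 1]. Setting s = f(s):
  3/17·s² + (12/17 − 1)·s + 2/17 = 0
  3/17·s² − (2/17 + 3/17)·s + 2/17 = 0
which factors as (s − 1)·(3/17·s − 2/17) = 0, giving roots s = 1 and s = (2/17)/(3/17) = 2/3.
Mean offspring μ = 12/17 + 2·3/17 = 18/17 > 1 (supercritical), so q < 1. The extinction probability is the smaller root: q = (2/17)/(3/17) = 2/3.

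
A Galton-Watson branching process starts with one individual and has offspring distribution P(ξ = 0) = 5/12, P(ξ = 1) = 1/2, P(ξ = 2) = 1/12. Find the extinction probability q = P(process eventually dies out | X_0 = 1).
q = 1

Mean offspring μ = 0·5/12 + 1·1/2 + 2·1/12 = 2/3 ≤ 1. For μ ≤ 1 with offspring not concentrated at 1, the Galton-Watson process goes extinct almost surely, so q = 1.
(Algebraic check: The pgf is f(s) = 5/12 + 1/2·s + 1/12·s². The extinction probability q is the smallest fixed point of f in [0, 1]. Setting s = f(s):
  1/12·s² + (1/2 − 1)·s + 5/12 = 0
  1/12·s² − (5/12 + 1/12)·s + 5/12 = 0
which factors as (s − 1)·(1/12·s − 5/12) = 0, giving roots s = 1 and s = (5/12)/(1/12) = 5. Since 5 ≥ 1, the smallest root in [0, 1] is s = 1.)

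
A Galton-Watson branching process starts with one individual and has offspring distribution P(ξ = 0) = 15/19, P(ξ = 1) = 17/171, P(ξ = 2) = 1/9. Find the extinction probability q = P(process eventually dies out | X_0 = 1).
q = 1

Mean offspring μ = 0·15/19 + 1·17/171 + 2·1/9 = 55/171 ≤ 1. For μ ≤ 1 with offspring not concentrated at 1, the Galton-Watson process goes extinct almost surely, so q = 1.
(Algebraic check: The pgf is f(s) = 15/19 + 17/171·s + 1/9·s². The extinction probability q is the smallest fixed point of f in [0, 1]. Setting s = f(s):
  1/9·s² + (17/171 − 1)·s + 15/19 = 0
  1/9·s² − (15/19 + 1/9)·s + 15/19 = 0
which factors as (s − 1)·(1/9·s − 15/19) = 0, giving roots s = 1 and s = (15/19)/(1/9) = 135/19. Since 135/19 ≥ 1, the smallest root in [0, 1] is s = 1.)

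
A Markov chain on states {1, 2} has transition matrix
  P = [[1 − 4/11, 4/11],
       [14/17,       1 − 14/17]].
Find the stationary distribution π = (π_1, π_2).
π_1 = 77/111, π_2 = 34/111

Solve πP = π with π_1 + π_2 = 1. From πP = π: π_1 · (1 − 4/11) + π_2 · 14/17 = π_1 ⇒ π_2 · 14/17 = π_1 · 4/11 ⇒ π_2/π_1 = (4/11)/(14/17) = 34/77. Together with π_1 + π_2 = 1:
  π_1 = (14/17)/(4/11 + 14/17) = (14/17)/(222/187) = 77/111,
  π_2 = (4/11)/(4/11 + 14/17) = (4/11)/(222/187) = 34/111.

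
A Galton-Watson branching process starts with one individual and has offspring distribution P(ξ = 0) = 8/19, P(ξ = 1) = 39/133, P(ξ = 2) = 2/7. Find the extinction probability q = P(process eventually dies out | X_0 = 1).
q = 1

Mean offspring μ = 0·8/19 + 1·39/133 + 2·2/7 = 115/133 ≤ 1. For μ ≤ 1 with offspring not concentrated at 1, the Galton-Watson process goes extinct almost surely, so q = 1.
(Algebraic check: The pgf is f(s) = 8/19 + 39/133·s + 2/7·s². The extinction probability q is the smallest fixed point of f in [0, 1]. Setting s = f(s):
  2/7·s² + (39/133 − 1)·s + 8/19 = 0
  2/7·s² − (8/19 + 2/7)·s + 8/19 = 0
which factors as (s − 1)·(2/7·s − 8/19) = 0, giving roots s = 1 and s = (8/19)/(2/7) = 28/19. Since 28/19 ≥ 1, the smallest root in [0, 1] is s = 1.)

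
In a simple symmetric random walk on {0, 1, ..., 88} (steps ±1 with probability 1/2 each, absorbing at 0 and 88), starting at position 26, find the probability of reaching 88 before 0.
P(hit 88 before 0) = 26/88 = 13/44

Let u_k = P(hit 88 before 0 | start at k). Then u_0 = 0, u_88 = 1, and u_k = u_{k-1}/2 + u_{k+1}/2 for 1 ≤ k ≤ 87. This harmonic recurrence is solved by u_k = k/88, giving u_26 = 26/88 = 13/44.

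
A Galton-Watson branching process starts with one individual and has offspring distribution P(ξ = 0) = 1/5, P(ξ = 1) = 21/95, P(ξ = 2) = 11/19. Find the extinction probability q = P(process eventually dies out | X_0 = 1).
q = 19/55

The pgf is f(s) = 1/5 + 21/95·s + 11/19·s². The extinction probability q is the smallest fixed point of f in [0, 1]. Setting s = f(s):
  11/19·s² + (21/95 − 1)·s + 1/5 = 0
  11/19·s² − (1/5 + 11/19)·s + 1/5 = 0
which factors as (s − 1)·(11/19·s − 1/5) = 0, giving roots s = 1 and s = (1/5)/(11/19) = 19/55.
Mean offspring μ = 21/95 + 2·11/19 = 131/95 > 1 (supercritical), so q < 1. The extinction probability is the smaller root: q = (1/5)/(11/19) = 19/55.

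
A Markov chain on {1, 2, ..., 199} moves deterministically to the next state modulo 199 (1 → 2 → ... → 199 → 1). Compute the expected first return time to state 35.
E[T_35 | X_0 = 35] = 199

The chain cycles deterministically, so starting at state 35 it returns in exactly 199 steps. Equivalently, the stationary distribution is uniform π_j = 1/199 for every state j, so by Kac's formula E[T_35] = 1/π_35 = 199.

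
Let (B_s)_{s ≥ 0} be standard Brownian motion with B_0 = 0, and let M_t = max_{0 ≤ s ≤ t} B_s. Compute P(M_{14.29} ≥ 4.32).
P(M_{14.29} ≥ 4.32) = 2·P(B_{14.29} ≥ 4.32) = 2(1 − Φ(4.32/√14.29)) ≈ 0.2531

By the reflection principle for Brownian motion, P(M_t ≥ a) = 2 · P(B_t ≥ a) for a ≥ 0. Since B_t ~ N(0, t), P(B_t ≥ 4.32) = 1 − Φ(4.32/√t) = 1 − Φ(4.32/√14.29) = 1 − Φ(1.1428). So
  P(M_{14.29} ≥ 4.32) = 2(1 − Φ(1.1428)) ≈ 0.2531.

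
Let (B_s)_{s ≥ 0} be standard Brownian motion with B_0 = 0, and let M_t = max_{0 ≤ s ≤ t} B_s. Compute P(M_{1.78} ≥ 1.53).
P(M_{1.78} ≥ 1.53) = 2·P(B_{1.78} ≥ 1.53) = 2(1 − Φ(1.53/√1.78)) ≈ 0.2515

By the reflection principle for Brownian motion, P(M_t ≥ a) = 2 · P(B_t ≥ a) for a ≥ 0. Since B_t ~ N(0, t), P(B_t ≥ 1.53) = 1 − Φ(1.53/√t) = 1 − Φ(1.53/√1.78) = 1 − Φ(1.1468). So
  P(M_{1.78} ≥ 1.53) = 2(1 − Φ(1.1468)) ≈ 0.2515.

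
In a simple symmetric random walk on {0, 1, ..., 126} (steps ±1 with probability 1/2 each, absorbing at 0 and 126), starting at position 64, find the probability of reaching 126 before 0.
P(hit 126 before 0) = 64/126 = 32/63

Let u_k = P(hit 126 before 0 | start at k). Then u_0 = 0, u_126 = 1, and u_k = u_{k-1}/2 + u_{k+1}/2 for 1 ≤ k ≤ 125. This harmonic recurrence is solved by u_k = k/126, giving u_64 = 64/126 = 32/63.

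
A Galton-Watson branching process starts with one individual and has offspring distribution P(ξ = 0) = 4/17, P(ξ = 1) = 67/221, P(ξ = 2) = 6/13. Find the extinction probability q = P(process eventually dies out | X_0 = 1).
q = 26/51

The pgf is f(s) = 4/17 + 67/221·s + 6/13·s². The extinction probability q is the smallest fixed point of f in [0, 1]. Setting s = f(s):
  6/13·s² + (67/221 − 1)·s + 4/17 = 0
  6/13·s² − (4/17 + 6/13)·s + 4/17 = 0
which factors as (s − 1)·(6/13·s − 4/17) = 0, giving roots s = 1 and s = (4/17)/(6/13) = 26/51.
Mean offspring μ = 67/221 + 2·6/13 = 271/221 > 1 (supercritical), so q < 1. The extinction probability is the smaller root: q = (4/17)/(6/13) = 26/51.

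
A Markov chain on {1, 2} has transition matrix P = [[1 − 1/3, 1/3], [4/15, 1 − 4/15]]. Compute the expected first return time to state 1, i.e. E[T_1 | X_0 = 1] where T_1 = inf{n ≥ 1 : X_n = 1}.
E[T_1 | X_0 = 1] = 1/π_1 = 9/4

For an irreducible recurrent Markov chain with stationary distribution π, E[T_i | X_0 = i] = 1/π_i (Kac's formula). Here π_1 = (4/15)/(1/3 + 4/15) = (4/15)/(3/5) = 4/9, so E[T_1 | X_0 = 1] = 1/π_1 = (1/3 + 4/15)/(4/15) = (3/5)/(4/15) = 9/4.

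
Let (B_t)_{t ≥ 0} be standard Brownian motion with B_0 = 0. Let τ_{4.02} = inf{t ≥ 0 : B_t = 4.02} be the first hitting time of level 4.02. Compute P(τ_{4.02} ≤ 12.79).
P(τ_{4.02} ≤ 12.79) = 2(1 − Φ(4.02/√12.79)) = 2(1 − Φ(1.1241)) ≈ 0.2610

By the reflection principle for standard BM, P(τ_b ≤ t) = 2 · P(B_t ≥ b). Since B_t ~ N(0, t), P(B_t ≥ 4.02) = 1 − Φ(4.02/√t) = 1 − Φ(4.02/√12.79) = 1 − Φ(1.1241) ≈ 0.13049. Doubling: P(τ_{4.02} ≤ 12.79) ≈ 2 · 0.13049 = 0.26098 ≈ 0.2610.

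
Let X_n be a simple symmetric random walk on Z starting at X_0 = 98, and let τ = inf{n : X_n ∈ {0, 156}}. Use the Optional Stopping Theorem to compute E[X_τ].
E[X_τ] = 98

X_n is a martingale and τ is a bounded-mean stopping time (indeed τ is finite a.s. with bounded expectation since the walk is in a bounded region). By the OST, E[X_τ] = E[X_0] = 98. Equivalently: E[X_τ] = 156 · P(hit 156 first) + 0 · P(hit 0 first) = 156 · (98/156) = 98.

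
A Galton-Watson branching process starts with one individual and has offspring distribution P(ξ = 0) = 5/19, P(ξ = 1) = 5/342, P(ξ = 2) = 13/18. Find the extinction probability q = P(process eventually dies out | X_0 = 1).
q = 90/247

The pgf is f(s) = 5/19 + 5/342·s + 13/18·s². The extinction probability q is the smallest fixed point of f in [0, 1]. Setting s = f(s):
  13/18·s² + (5/342 − 1)·s + 5/19 = 0
  13/18·s² − (5/19 + 13/18)·s + 5/19 = 0
which factors as (s − 1)·(13/18·s − 5/19) = 0, giving roots s = 1 and s = (5/19)/(13/18) = 90/247.
Mean offspring μ = 5/342 + 2·13/18 = 499/342 > 1 (supercritical), so q < 1. The extinction probability is the smaller root: q = (5/19)/(13/18) = 90/247.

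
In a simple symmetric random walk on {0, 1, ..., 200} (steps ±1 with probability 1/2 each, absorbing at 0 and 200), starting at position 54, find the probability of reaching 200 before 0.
P(hit 200 before 0) = 54/200 = 27/100

Let u_k = P(hit 200 before 0 | start at k). Then u_0 = 0, u_200 = 1, and u_k = u_{k-1}/2 + u_{k+1}/2 for 1 ≤ k ≤ 199. This harmonic recurrence is solved by u_k = k/200, giving u_54 = 54/200 = 27/100.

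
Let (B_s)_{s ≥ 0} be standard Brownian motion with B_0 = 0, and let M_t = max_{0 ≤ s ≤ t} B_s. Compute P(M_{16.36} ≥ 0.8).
P(M_{16.36} ≥ 0.8) = 2·P(B_{16.36} ≥ 0.8) = 2(1 − Φ(0.8/√16.36)) ≈ 0.8432

By the reflection principle for Brownian motion, P(M_t ≥ a) = 2 · P(B_t ≥ a) for a ≥ 0. Since B_t ~ N(0, t), P(B_t ≥ 0.8) = 1 − Φ(0.8/√t) = 1 − Φ(0.8/√16.36) = 1 − Φ(0.1978). So
  P(M_{16.36} ≥ 0.8) = 2(1 − Φ(0.1978)) ≈ 0.8432.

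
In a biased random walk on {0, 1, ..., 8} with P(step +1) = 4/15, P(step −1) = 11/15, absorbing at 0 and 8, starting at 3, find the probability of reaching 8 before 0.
P(hit 8 before 0) = (1 − (11/4)^3) / (1 − (11/4)^8) = 185344/30613335

Let u_k denote P(reach 8 before 0 | start at k). Boundary: u_0 = 0, u_8 = 1. Recurrence: u_k = 4/15·u_{k+1} + 11/15·u_{k-1} for 1 ≤ k ≤ 7. Try u_k = A + B·r^k with r = q/p = (11/15)/(4/15) = 11/4. Substitution satisfies the recurrence; boundary conditions give:
  u_k = (1 − r^k) / (1 − r^N) = (1 − (11/4)^3) / (1 − (11/4)^8) = 185344/30613335.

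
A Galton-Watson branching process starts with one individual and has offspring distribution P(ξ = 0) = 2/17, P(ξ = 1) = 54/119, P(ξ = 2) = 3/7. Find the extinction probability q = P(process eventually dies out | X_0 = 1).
q = 14/51

The pgf is f(s) = 2/17 + 54/119·s + 3/7·s². The extinction probability q is the smallest fixed point of f in [0, 1]. Setting s = f(s):
  3/7·s² + (54/119 − 1)·s + 2/17 = 0
  3/7·s² − (2/17 + 3/7)·s + 2/17 = 0
which factors as (s − 1)·(3/7·s − 2/17) = 0, giving roots s = 1 and s = (2/17)/(3/7) = 14/51.
Mean offspring μ = 54/119 + 2·3/7 = 156/119 > 1 (supercritical), so q < 1. The extinction probability is the smaller root: q = (2/17)/(3/7) = 14/51.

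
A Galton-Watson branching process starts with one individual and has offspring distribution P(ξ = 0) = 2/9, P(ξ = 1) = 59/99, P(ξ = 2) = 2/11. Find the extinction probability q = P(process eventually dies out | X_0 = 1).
q = 1

Mean offspring μ = 0·2/9 + 1·59/99 + 2·2/11 = 95/99 ≤ 1. For μ ≤ 1 with offspring not concentrated at 1, the Galton-Watson process goes extinct almost surely, so q = 1.
(Algebraic check: The pgf is f(s) = 2/9 + 59/99·s + 2/11·s². The extinction probability q is the smallest fixed point of f in [0, 1]. Setting s = f(s):
  2/11·s² + (59/99 − 1)·s + 2/9 = 0
  2/11·s² − (2/9 + 2/11)·s + 2/9 = 0
which factors as (s − 1)·(2/11·s − 2/9) = 0, giving roots s = 1 and s = (2/9)/(2/11) = 11/9. Since 11/9 ≥ 1, the smallest root in [0, 1] is s = 1.)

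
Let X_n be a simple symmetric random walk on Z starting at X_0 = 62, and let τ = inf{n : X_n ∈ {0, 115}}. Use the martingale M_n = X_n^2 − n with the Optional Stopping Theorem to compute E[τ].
E[τ] = 3286

M_n = X_n^2 − n is a martingale (since E[X_{n+1}^2 | F_n] = X_n^2 + 1). By OST (τ has finite mean in a bounded region), E[M_τ] = E[M_0] = X_0^2 − 0 = 62^2 = 3844. Also E[M_τ] = E[X_τ^2] − E[τ]. The walk exits at 0 or 115, with P(hit 115 first) = 62/115, so E[X_τ^2] = 115^2 · 62/115 + 0 = 7130. Thus E[τ] = E[X_τ^2] − E[M_τ] = 7130 − 3844 = 3286 = 62(115 − 62) = 3286.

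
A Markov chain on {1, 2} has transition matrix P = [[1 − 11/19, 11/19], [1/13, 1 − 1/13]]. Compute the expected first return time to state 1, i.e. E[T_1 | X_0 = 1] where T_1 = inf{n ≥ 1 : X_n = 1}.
E[T_1 | X_0 = 1] = 1/π_1 = 162/19

For an irreducible recurrent Markov chain with stationary distribution π, E[T_i | X_0 = i] = 1/π_i (Kac's formula). Here π_1 = (1/13)/(11/19 + 1/13) = (1/13)/(162/247) = 19/162, so E[T_1 | X_0 = 1] = 1/π_1 = (11/19 + 1/13)/(1/13) = (162/247)/(1/13) = 162/19.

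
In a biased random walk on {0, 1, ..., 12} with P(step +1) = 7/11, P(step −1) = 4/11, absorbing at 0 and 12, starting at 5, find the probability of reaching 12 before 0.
P(hit 12 before 0) = (1 − (4/7)^5) / (1 − (4/7)^12) = 4332659723/4608169995

Let u_k denote P(reach 12 before 0 | start at k). Boundary: u_0 = 0, u_12 = 1. Recurrence: u_k = 7/11·u_{k+1} + 4/11·u_{k-1} for 1 ≤ k ≤ 11. Try u_k = A + B·r^k with r = q/p = (4/11)/(7/11) = 4/7. Substitution satisfies the recurrence; boundary conditions give:
  u_k = (1 − r^k) / (1 − r^N) = (1 − (4/7)^5) / (1 − (4/7)^12) = 4332659723/4608169995.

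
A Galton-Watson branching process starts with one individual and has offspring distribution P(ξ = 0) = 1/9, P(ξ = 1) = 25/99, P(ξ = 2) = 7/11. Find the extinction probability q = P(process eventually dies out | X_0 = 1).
q = 11/63

The pgf is f(s) = 1/9 + 25/99·s + 7/11·s². The extinction probability q is the smallest fixed point of f in [0, 1]. Setting s = f(s):
  7/11·s² + (25/99 − 1)·s + 1/9 = 0
  7/11·s² − (1/9 + 7/11)·s + 1/9 = 0
which factors as (s − 1)·(7/11·s − 1/9) = 0, giving roots s = 1 and s = (1/9)/(7/11) = 11/63.
Mean offspring μ = 25/99 + 2·7/11 = 151/99 > 1 (supercritical), so q < 1. The extinction probability is the smaller root: q = (1/9)/(7/11) = 11/63.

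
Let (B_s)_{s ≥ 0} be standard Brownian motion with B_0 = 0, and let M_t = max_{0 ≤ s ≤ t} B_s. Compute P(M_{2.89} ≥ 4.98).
P(M_{2.89} ≥ 4.98) = 2·P(B_{2.89} ≥ 4.98) = 2(1 − Φ(4.98/√2.89)) ≈ 0.0034

By the reflection principle for Brownian motion, P(M_t ≥ a) = 2 · P(B_t ≥ a) for a ≥ 0. Since B_t ~ N(0, t), P(B_t ≥ 4.98) = 1 − Φ(4.98/√t) = 1 − Φ(4.98/√2.89) = 1 − Φ(2.9294). So
  P(M_{2.89} ≥ 4.98) = 2(1 − Φ(2.9294)) ≈ 0.0034.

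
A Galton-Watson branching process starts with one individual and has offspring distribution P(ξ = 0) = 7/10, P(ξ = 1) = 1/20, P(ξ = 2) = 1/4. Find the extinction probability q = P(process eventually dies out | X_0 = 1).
q = 1

Mean offspring μ = 0·7/10 + 1·1/20 + 2·1/4 = 11/20 ≤ 1. For μ ≤ 1 with offspring not concentrated at 1, the Galton-Watson process goes extinct almost surely, so q = 1.
(Algebraic check: The pgf is f(s) = 7/10 + 1/20·s + 1/4·s². The extinction probability q is the smallest fixed point of f in [0, 1]. Setting s = f(s):
  1/4·s² + (1/20 − 1)·s + 7/10 = 0
  1/4·s² − (7/10 + 1/4)·s + 7/10 = 0
which factors as (s − 1)·(1/4·s − 7/10) = 0, giving roots s = 1 and s = (7/10)/(1/4) = 14/5. Since 14/5 ≥ 1, the smallest root in [0, 1] is s = 1.)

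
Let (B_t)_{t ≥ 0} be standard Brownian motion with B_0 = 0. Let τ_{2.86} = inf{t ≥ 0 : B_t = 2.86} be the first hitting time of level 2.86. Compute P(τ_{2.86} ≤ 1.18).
P(τ_{2.86} ≤ 1.18) = 2(1 − Φ(2.86/√1.18)) = 2(1 − Φ(2.6328)) ≈ 0.0085

By the reflection principle for standard BM, P(τ_b ≤ t) = 2 · P(B_t ≥ b). Since B_t ~ N(0, t), P(B_t ≥ 2.86) = 1 − Φ(2.86/√t) = 1 − Φ(2.86/√1.18) = 1 − Φ(2.6328) ≈ 0.00423. Doubling: P(τ_{2.86} ≤ 1.18) ≈ 2 · 0.00423 = 0.00846 ≈ 0.0085.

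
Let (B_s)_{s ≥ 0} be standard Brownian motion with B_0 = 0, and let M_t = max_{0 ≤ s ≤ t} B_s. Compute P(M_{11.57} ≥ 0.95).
P(M_{11.57} ≥ 0.95) = 2·P(B_{11.57} ≥ 0.95) = 2(1 − Φ(0.95/√11.57)) ≈ 0.7800

By the reflection principle for Brownian motion, P(M_t ≥ a) = 2 · P(B_t ≥ a) for a ≥ 0. Since B_t ~ N(0, t), P(B_t ≥ 0.95) = 1 − Φ(0.95/√t) = 1 − Φ(0.95/√11.57) = 1 − Φ(0.2793). So
  P(M_{11.57} ≥ 0.95) = 2(1 − Φ(0.2793)) ≈ 0.7800.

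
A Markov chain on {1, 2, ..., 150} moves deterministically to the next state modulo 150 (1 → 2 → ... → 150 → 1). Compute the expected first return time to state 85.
E[T_85 | X_0 = 85] = 150

The chain cycles deterministically, so starting at state 85 it returns in exactly 150 steps. Equivalently, the stationary distribution is uniform π_j = 1/150 for every state j, so by Kac's formula E[T_85] = 1/π_85 = 150.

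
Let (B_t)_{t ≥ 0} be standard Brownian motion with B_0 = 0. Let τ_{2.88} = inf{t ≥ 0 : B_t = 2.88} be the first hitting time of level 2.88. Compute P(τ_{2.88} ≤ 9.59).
P(τ_{2.88} ≤ 9.59) = 2(1 − Φ(2.88/√9.59)) = 2(1 − Φ(0.9300)) ≈ 0.3524

By the reflection principle for standard BM, P(τ_b ≤ t) = 2 · P(B_t ≥ b). Since B_t ~ N(0, t), P(B_t ≥ 2.88) = 1 − Φ(2.88/√t) = 1 − Φ(2.88/√9.59) = 1 − Φ(0.9300) ≈ 0.17619. Doubling: P(τ_{2.88} ≤ 9.59) ≈ 2 · 0.17619 = 0.35238 ≈ 0.3524.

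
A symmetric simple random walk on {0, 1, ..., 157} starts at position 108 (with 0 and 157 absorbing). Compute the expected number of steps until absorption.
E[τ | X_0 = 108] = 5292

Let v_k = E[τ | X_0 = k]. Boundary: v_0 = v_157 = 0. Recurrence: v_k = 1 + (v_{k-1} + v_{k+1})/2 for 1 ≤ k ≤ 156. The particular solution to v_k − (v_{k-1} + v_{k+1})/2 = 1 is v_k = −k^2. Adding homogeneous solution A + B k and matching boundaries gives v_k = k (157 − k). Substituting k = 108: v_108 = 108 · 49 = 5292.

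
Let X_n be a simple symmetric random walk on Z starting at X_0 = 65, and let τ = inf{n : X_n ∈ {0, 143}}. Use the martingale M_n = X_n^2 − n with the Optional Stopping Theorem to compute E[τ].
E[τ] = 5070

M_n = X_n^2 − n is a martingale (since E[X_{n+1}^2 | F_n] = X_n^2 + 1). By OST (τ has finite mean in a bounded region), E[M_τ] = E[M_0] = X_0^2 − 0 = 65^2 = 4225. Also E[M_τ] = E[X_τ^2] − E[τ]. The walk exits at 0 or 143, with P(hit 143 first) = 65/143, so E[X_τ^2] = 143^2 · 65/143 + 0 = 9295. Thus E[τ] = E[X_τ^2] − E[M_τ] = 9295 − 4225 = 5070 = 65(143 − 65) = 5070.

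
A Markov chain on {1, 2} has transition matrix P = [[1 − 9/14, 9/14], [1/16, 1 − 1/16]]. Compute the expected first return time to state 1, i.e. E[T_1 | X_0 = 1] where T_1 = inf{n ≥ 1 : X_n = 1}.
E[T_1 | X_0 = 1] = 1/π_1 = 79/7

For an irreducible recurrent Markov chain with stationary distribution π, E[T_i | X_0 = i] = 1/π_i (Kac's formula). Here π_1 = (1/16)/(9/14 + 1/16) = (1/16)/(79/112) = 7/79, so E[T_1 | X_0 = 1] = 1/π_1 = (9/14 + 1/16)/(1/16) = (79/112)/(1/16) = 79/7.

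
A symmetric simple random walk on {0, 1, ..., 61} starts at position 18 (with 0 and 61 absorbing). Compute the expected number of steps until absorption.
E[τ | X_0 = 18] = 774

Let v_k = E[τ | X_0 = k]. Boundary: v_0 = v_61 = 0. Recurrence: v_k = 1 + (v_{k-1} + v_{k+1})/2 for 1 ≤ k ≤ 60. The particular solution to v_k − (v_{k-1} + v_{k+1})/2 = 1 is v_k = −k^2. Adding homogeneous solution A + B k and matching boundaries gives v_k = k (61 − k). Substituting k = 18: v_18 = 18 · 43 = 774.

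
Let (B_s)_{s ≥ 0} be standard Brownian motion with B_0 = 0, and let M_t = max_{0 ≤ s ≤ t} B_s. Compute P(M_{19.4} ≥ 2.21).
P(M_{19.4} ≥ 2.21) = 2·P(B_{19.4} ≥ 2.21) = 2(1 − Φ(2.21/√19.4)) ≈ 0.6158

By the reflection principle for Brownian motion, P(M_t ≥ a) = 2 · P(B_t ≥ a) for a ≥ 0. Since B_t ~ N(0, t), P(B_t ≥ 2.21) = 1 − Φ(2.21/√t) = 1 − Φ(2.21/√19.4) = 1 − Φ(0.5018). So
  P(M_{19.4} ≥ 2.21) = 2(1 − Φ(0.5018)) ≈ 0.6158.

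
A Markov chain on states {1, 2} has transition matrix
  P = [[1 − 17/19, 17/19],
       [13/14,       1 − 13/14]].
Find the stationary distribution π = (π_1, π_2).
π_1 = 247/485, π_2 = 238/485

Solve πP = π with π_1 + π_2 = 1. From πP = π: π_1 · (1 − 17/19) + π_2 · 13/14 = π_1 ⇒ π_2 · 13/14 = π_1 · 17/19 ⇒ π_2/π_1 = (17/19)/(13/14) = 238/247. Together with π_1 + π_2 = 1:
  π_1 = (13/14)/(17/19 + 13/14) = (13/14)/(485/266) = 247/485,
  π_2 = (17/19)/(17/19 + 13/14) = (17/19)/(485/266) = 238/485.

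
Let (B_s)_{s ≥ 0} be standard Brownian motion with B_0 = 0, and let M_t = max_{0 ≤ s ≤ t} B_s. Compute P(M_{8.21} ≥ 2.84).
P(M_{8.21} ≥ 2.84) = 2·P(B_{8.21} ≥ 2.84) = 2(1 − Φ(2.84/√8.21)) ≈ 0.3216

By the reflection principle for Brownian motion, P(M_t ≥ a) = 2 · P(B_t ≥ a) for a ≥ 0. Since B_t ~ N(0, t), P(B_t ≥ 2.84) = 1 − Φ(2.84/√t) = 1 − Φ(2.84/√8.21) = 1 − Φ(0.9912). So
  P(M_{8.21} ≥ 2.84) = 2(1 − Φ(0.9912)) ≈ 0.3216.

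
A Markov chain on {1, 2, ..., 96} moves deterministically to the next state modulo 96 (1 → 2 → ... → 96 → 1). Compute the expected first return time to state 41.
E[T_41 | X_0 = 41] = 96

The chain cycles deterministically, so starting at state 41 it returns in exactly 96 steps. Equivalently, the stationary distribution is uniform π_j = 1/96 for every state j, so by Kac's formula E[T_41] = 1/π_41 = 96.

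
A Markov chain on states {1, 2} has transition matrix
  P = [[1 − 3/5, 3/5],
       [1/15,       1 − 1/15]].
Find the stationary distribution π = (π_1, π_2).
π_1 = 1/10, π_2 = 9/10

Solve πP = π with π_1 + π_2 = 1. From πP = π: π_1 · (1 − 3/5) + π_2 · 1/15 = π_1 ⇒ π_2 · 1/15 = π_1 · 3/5 ⇒ π_2/π_1 = (3/5)/(1/15) = 9. Together with π_1 + π_2 = 1:
  π_1 = (1/15)/(3/5 + 1/15) = (1/15)/(2/3) = 1/10,
  π_2 = (3/5)/(3/5 + 1/15) = (3/5)/(2/3) = 9/10.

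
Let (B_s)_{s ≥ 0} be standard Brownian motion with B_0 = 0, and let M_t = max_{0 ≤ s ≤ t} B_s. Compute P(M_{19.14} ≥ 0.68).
P(M_{19.14} ≥ 0.68) = 2·P(B_{19.14} ≥ 0.68) = 2(1 − Φ(0.68/√19.14)) ≈ 0.8765

By the reflection principle for Brownian motion, P(M_t ≥ a) = 2 · P(B_t ≥ a) for a ≥ 0. Since B_t ~ N(0, t), P(B_t ≥ 0.68) = 1 − Φ(0.68/√t) = 1 − Φ(0.68/√19.14) = 1 − Φ(0.1554). So
  P(M_{19.14} ≥ 0.68) = 2(1 − Φ(0.1554)) ≈ 0.8765.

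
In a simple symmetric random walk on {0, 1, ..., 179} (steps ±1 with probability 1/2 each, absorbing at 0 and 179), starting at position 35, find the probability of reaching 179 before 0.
P(hit 179 before 0) = 35/179

Let u_k = P(hit 179 before 0 | start at k). Then u_0 = 0, u_179 = 1, and u_k = u_{k-1}/2 + u_{k+1}/2 for 1 ≤ k ≤ 178. This harmonic recurrence is solved by u_k = k/179, giving u_35 = 35/179.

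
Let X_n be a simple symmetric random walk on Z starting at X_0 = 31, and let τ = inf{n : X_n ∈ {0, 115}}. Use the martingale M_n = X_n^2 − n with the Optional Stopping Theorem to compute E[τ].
E[τ] = 2604

M_n = X_n^2 − n is a martingale (since E[X_{n+1}^2 | F_n] = X_n^2 + 1). By OST (τ has finite mean in a bounded region), E[M_τ] = E[M_0] = X_0^2 − 0 = 31^2 = 961. Also E[M_τ] = E[X_τ^2] − E[τ]. The walk exits at 0 or 115, with P(hit 115 first) = 31/115, so E[X_τ^2] = 115^2 · 31/115 + 0 = 3565. Thus E[τ] = E[X_τ^2] − E[M_τ] = 3565 − 961 = 2604 = 31(115 − 31) = 2604.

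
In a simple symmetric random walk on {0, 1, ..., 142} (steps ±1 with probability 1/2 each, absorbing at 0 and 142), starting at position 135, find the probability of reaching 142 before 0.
P(hit 142 before 0) = 135/142

Let u_k = P(hit 142 before 0 | start at k). Then u_0 = 0, u_142 = 1, and u_k = u_{k-1}/2 + u_{k+1}/2 for 1 ≤ k ≤ 141. This harmonic recurrence is solved by u_k = k/142, giving u_135 = 135/142.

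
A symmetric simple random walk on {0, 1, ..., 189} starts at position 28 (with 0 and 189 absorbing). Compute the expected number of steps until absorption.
E[τ | X_0 = 28] = 4508

Let v_k = E[τ | X_0 = k]. Boundary: v_0 = v_189 = 0. Recurrence: v_k = 1 + (v_{k-1} + v_{k+1})/2 for 1 ≤ k ≤ 188. The particular solution to v_k − (v_{k-1} + v_{k+1})/2 = 1 is v_k = −k^2. Adding homogeneous solution A + B k and matching boundaries gives v_k = k (189 − k). Substituting k = 28: v_28 = 28 · 161 = 4508.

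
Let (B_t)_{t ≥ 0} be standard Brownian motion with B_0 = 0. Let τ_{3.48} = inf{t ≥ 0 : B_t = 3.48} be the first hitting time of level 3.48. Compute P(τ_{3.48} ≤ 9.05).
P(τ_{3.48} ≤ 9.05) = 2(1 − Φ(3.48/√9.05)) = 2(1 − Φ(1.1568)) ≈ 0.2474

By the reflection principle for standard BM, P(τ_b ≤ t) = 2 · P(B_t ≥ b). Since B_t ~ N(0, t), P(B_t ≥ 3.48) = 1 − Φ(3.48/√t) = 1 − Φ(3.48/√9.05) = 1 − Φ(1.1568) ≈ 0.12368. Doubling: P(τ_{3.48} ≤ 9.05) ≈ 2 · 0.12368 = 0.24736 ≈ 0.2474.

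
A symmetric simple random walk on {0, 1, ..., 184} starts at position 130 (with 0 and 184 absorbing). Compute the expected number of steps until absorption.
E[τ | X_0 = 130] = 7020

Let v_k = E[τ | X_0 = k]. Boundary: v_0 = v_184 = 0. Recurrence: v_k = 1 + (v_{k-1} + v_{k+1})/2 for 1 ≤ k ≤ 183. The particular solution to v_k − (v_{k-1} + v_{k+1})/2 = 1 is v_k = −k^2. Adding homogeneous solution A + B k and matching boundaries gives v_k = k (184 − k). Substituting k = 130: v_130 = 130 · 54 = 7020.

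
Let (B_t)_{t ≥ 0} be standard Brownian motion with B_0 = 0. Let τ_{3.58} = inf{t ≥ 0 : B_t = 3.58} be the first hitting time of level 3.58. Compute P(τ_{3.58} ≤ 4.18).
P(τ_{3.58} ≤ 4.18) = 2(1 − Φ(3.58/√4.18)) = 2(1 − Φ(1.7510)) ≈ 0.0799

By the reflection principle for standard BM, P(τ_b ≤ t) = 2 · P(B_t ≥ b). Since B_t ~ N(0, t), P(B_t ≥ 3.58) = 1 − Φ(3.58/√t) = 1 − Φ(3.58/√4.18) = 1 − Φ(1.7510) ≈ 0.03997. Doubling: P(τ_{3.58} ≤ 4.18) ≈ 2 · 0.03997 = 0.07994 ≈ 0.0799.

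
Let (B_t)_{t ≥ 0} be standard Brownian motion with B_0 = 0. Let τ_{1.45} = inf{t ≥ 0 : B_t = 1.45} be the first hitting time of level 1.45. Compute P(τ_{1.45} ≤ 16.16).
P(τ_{1.45} ≤ 16.16) = 2(1 − Φ(1.45/√16.16)) = 2(1 − Φ(0.3607)) ≈ 0.7183

By the reflection principle for standard BM, P(τ_b ≤ t) = 2 · P(B_t ≥ b). Since B_t ~ N(0, t), P(B_t ≥ 1.45) = 1 − Φ(1.45/√t) = 1 − Φ(1.45/√16.16) = 1 − Φ(0.3607) ≈ 0.35916. Doubling: P(τ_{1.45} ≤ 16.16) ≈ 2 · 0.35916 = 0.71832 ≈ 0.7183.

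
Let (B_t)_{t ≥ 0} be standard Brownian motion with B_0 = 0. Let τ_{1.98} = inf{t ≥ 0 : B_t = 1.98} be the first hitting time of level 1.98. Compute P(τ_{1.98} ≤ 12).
P(τ_{1.98} ≤ 12) = 2(1 − Φ(1.98/√12)) = 2(1 − Φ(0.5716)) ≈ 0.5676

By the reflection principle for standard BM, P(τ_b ≤ t) = 2 · P(B_t ≥ b). Since B_t ~ N(0, t), P(B_t ≥ 1.98) = 1 − Φ(1.98/√t) = 1 − Φ(1.98/√12) = 1 − Φ(0.5716) ≈ 0.28380. Doubling: P(τ_{1.98} ≤ 12) ≈ 2 · 0.28380 = 0.56760 ≈ 0.5676.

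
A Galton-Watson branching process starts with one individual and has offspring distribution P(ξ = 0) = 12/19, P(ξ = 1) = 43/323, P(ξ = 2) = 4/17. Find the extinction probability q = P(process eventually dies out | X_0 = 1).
q = 1

Mean offspring μ = 0·12/19 + 1·43/323 + 2·4/17 = 195/323 ≤ 1. For μ ≤ 1 with offspring not concentrated at 1, the Galton-Watson process goes extinct almost surely, so q = 1.
(Algebraic check: The pgf is f(s) = 12/19 + 43/323·s + 4/17·s². The extinction probability q is the smallest fixed point of f in [0, 1]. Setting s = f(s):
  4/17·s² + (43/323 − 1)·s + 12/19 = 0
  4/17·s² − (12/19 + 4/17)·s + 12/19 = 0
which factors as (s − 1)·(4/17·s − 12/19) = 0, giving roots s = 1 and s = (12/19)/(4/17) = 51/19. Since 51/19 ≥ 1, the smallest root in [0, 1] is s = 1.)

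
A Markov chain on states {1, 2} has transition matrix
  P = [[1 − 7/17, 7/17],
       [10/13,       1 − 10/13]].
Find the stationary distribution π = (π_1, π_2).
π_1 = 170/261, π_2 = 91/261

Solve πP = π with π_1 + π_2 = 1. From πP = π: π_1 · (1 − 7/17) + π_2 · 10/13 = π_1 ⇒ π_2 · 10/13 = π_1 · 7/17 ⇒ π_2/π_1 = (7/17)/(10/13) = 91/170. Together with π_1 + π_2 = 1:
  π_1 = (10/13)/(7/17 + 10/13) = (10/13)/(261/221) = 170/261,
  π_2 = (7/17)/(7/17 + 10/13) = (7/17)/(261/221) = 91/261.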